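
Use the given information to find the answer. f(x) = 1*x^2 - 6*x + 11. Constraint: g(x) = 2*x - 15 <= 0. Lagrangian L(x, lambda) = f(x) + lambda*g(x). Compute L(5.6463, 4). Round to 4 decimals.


Step 1: Evaluate f(x).
f(5.6463) = 1*5.6463^2 - 6*5.6463 + 11 = 9.0029
Step 2: Evaluate g(x).
g(5.6463) = 2*5.6463 - 15 = -3.7074
Step 3: Compute Lagrangian.
L = 9.0029 + 4*-3.7074 = -5.8267


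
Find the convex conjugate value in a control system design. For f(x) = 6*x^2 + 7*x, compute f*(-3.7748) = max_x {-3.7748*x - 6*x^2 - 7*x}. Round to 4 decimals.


f*(y) = sup_x {y*x - a*x^2 - b*x} = sup_x {(y-b)*x - a*x^2}
FOC: (y - b) - 2a*x = 0 => x* = (y - b)/(2a)
x* = (-3.7748 - 7)/(2*6) = -0.8979
f*(-3.7748) = (y-b)^2/(4a) = (-3.7748 - 7)^2/(4*6)
= 116.0963/24 = 4.8373


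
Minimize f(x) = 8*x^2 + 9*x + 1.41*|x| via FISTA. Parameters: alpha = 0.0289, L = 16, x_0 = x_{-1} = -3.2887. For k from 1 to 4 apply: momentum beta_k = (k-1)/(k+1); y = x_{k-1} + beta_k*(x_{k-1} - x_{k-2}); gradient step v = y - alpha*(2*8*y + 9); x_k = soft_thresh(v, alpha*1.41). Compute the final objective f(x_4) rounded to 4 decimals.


FISTA on f(x) = 8*x^2 + 9*x + 1.41*|x|
L = 16, alpha = 0.0289
Iteration 1: beta = 0.0, y = -3.2887 + 0.0*(-3.2887 + 3.2887) = -3.2887
  grad(y) = -43.6192, v = y - alpha*grad = -2.0281
  prox(v) = soft_thresh(-2.0281, 0.0407) = -1.9874
Iteration 2: beta = 0.3333, y = -1.9874 + 0.3333*(-1.9874 + 3.2887) = -1.5536
  grad(y) = -15.8572, v = y - alpha*grad = -1.0953
  prox(v) = soft_thresh(-1.0953, 0.0407) = -1.0546
Iteration 3: beta = 0.5, y = -1.0546 + 0.5*(-1.0546 + 1.9874) = -0.5882
  grad(y) = -0.4104, v = y - alpha*grad = -0.5763
  prox(v) = soft_thresh(-0.5763, 0.0407) = -0.5355
Iteration 4: beta = 0.6, y = -0.5355 + 0.6*(-0.5355 + 1.0546) = -0.2241
  grad(y) = 5.4139, v = y - alpha*grad = -0.3806
  prox(v) = soft_thresh(-0.3806, 0.0407) = -0.3398
f(x_4) = 8*(-0.3398)^2 + 9*(-0.3398) + 1.41*|-0.3398| = -1.6555


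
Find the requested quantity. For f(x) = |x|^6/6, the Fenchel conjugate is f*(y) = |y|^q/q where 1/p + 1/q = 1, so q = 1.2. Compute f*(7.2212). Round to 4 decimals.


The conjugate exponent q satisfies 1/p + 1/q = 1.
p = 6, so q = 6/(6 - 1) = 1.2
|y|^q = 7.2212^1.2 = 10.7234
f*(7.2212) = 10.7234 / 1.2 = 8.9361


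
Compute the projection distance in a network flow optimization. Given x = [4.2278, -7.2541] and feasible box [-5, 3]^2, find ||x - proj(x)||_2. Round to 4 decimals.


Project each component onto [-5, 3].
clip(4.2278) = 3.0, clip(-7.2541) = -5.0
Projection = [3.0, -5.0]
Squared diffs: [1.5075, 5.081]
Distance = sqrt(6.5885) = 2.5668


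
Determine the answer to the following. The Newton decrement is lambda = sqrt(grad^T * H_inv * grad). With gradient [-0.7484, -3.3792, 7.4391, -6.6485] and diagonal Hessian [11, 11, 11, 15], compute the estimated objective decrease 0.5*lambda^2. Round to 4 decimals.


Step 1: H is diagonal, so H^(-1) * g = [-0.068, -0.3072, 0.6763, -0.4432].
Step 2: g^T H^(-1) g = sum_i g_i^2 / H_ii
  = (-0.7484)^2/11 + (-3.3792)^2/11 + (7.4391)^2/11 + (-6.6485)^2/15
  = 0.0509 + 1.0381 + 5.0309 + 2.9468 = 9.0668
Step 3: Objective decrease = 0.5 * g^T H^(-1) g = 4.5334


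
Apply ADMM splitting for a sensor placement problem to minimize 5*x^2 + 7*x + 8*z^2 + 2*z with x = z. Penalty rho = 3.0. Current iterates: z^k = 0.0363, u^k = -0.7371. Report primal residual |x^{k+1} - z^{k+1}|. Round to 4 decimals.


ADMM iteration with rho = 3.0, z^k = 0.0363, u^k = -0.7371
Step 1: x-update.
Minimize 5*x^2 + 7*x + (3.0/2)*(x - 0.0363 - 0.7371)^2
FOC: (2*5 + 3.0)*x = -7 + 3.0*(0.0363 + 0.7371)
x^{k+1} = -0.36
Step 2: z-update.
Minimize 8*z^2 + 2*z + (3.0/2)*(-0.36 - z - 0.7371)^2
FOC: (2*8 + 3.0)*z = -2 + 3.0*(-0.36 - 0.7371)
z^{k+1} = -0.2785
Step 3: u-update.
u^{k+1} = -0.7371 - 0.36 + 0.2785 = -0.8186
Step 4: Primal residual = |-0.36 + 0.2785| = 0.0815


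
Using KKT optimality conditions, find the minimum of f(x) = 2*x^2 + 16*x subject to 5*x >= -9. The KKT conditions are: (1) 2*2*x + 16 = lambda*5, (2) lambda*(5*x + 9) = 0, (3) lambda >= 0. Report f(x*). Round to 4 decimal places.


Step 1: Try lambda = 0 (constraint inactive).
x_unc = -16/(2*2) = -4.0
Check: 5*-4.0 = -20.0 < -9 -- violated!
Step 2: Constraint must be active: 5*x = -9
x* = -9/5 = -1.8
lambda = (2*2*(-1.8) + 16)/5 = 1.76
Step 3: Compute optimal value.
f(x*) = 2*(-1.8)^2 + 16*(-1.8) = -22.32


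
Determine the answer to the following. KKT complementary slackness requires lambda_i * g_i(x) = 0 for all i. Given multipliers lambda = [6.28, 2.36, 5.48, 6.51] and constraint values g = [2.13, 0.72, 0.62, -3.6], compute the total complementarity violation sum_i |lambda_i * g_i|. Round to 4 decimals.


KKT complementary slackness check:
lambda_1 * g_1 = 6.28 * 2.13 = 13.3764
lambda_2 * g_2 = 2.36 * 0.72 = 1.6992
lambda_3 * g_3 = 5.48 * 0.62 = 3.3976
lambda_4 * g_4 = 6.51 * -3.6 = -23.436
Total violation = 13.3764 + 1.6992 + 3.3976 + 23.436 = 41.9092


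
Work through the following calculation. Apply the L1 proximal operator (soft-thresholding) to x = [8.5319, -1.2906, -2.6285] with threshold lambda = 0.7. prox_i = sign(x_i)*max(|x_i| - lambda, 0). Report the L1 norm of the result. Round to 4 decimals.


Soft-thresholding with lambda = 0.7:
prox(8.5319) = sign(8.5319)*max(|8.5319| - 0.7, 0) = 7.8319
prox(-1.2906) = sign(-1.2906)*max(|-1.2906| - 0.7, 0) = -0.5906
prox(-2.6285) = sign(-2.6285)*max(|-2.6285| - 0.7, 0) = -1.9285
prox(x) = [7.8319, -0.5906, -1.9285]
||prox(x)||_1 = 7.8319 + 0.5906 + 1.9285 = 10.351


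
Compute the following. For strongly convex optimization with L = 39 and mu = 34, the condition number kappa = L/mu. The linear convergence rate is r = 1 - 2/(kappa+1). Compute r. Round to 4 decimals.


Step 1: Compute the condition number.
kappa = L/mu = 39/34 = 1.1471
Step 2: Compute the convergence rate.
r = 1 - 2/(kappa + 1) = 1 - 2*mu/(L + mu) = (L - mu)/(L + mu) = 5/73 = 0.0685


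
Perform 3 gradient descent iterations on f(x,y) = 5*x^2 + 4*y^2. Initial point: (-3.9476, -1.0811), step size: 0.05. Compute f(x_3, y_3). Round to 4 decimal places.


Gradient descent on f(x,y) = 5*x^2 + 4*y^2.
Starting point: (-3.9476, -1.0811), alpha = 0.05
Step 1: grad_x = 2*5*-3.9476 = -39.476, grad_y = 2*4*-1.0811 = -8.6488
  x_1 = -3.9476 - 0.05*-39.476 = -1.9738
  y_1 = -1.0811 - 0.05*-8.6488 = -0.6487
Step 2: grad_x = 2*5*-1.9738 = -19.738, grad_y = 2*4*-0.6487 = -5.1893
  x_2 = -1.9738 - 0.05*-19.738 = -0.9869
  y_2 = -0.6487 - 0.05*-5.1893 = -0.3892
Step 3: grad_x = 2*5*-0.9869 = -9.869, grad_y = 2*4*-0.3892 = -3.1136
  x_3 = -0.9869 - 0.05*-9.869 = -0.4935
  y_3 = -0.3892 - 0.05*-3.1136 = -0.2335
f(-0.4935, -0.2335) = 5*(-0.4935)^2 + 4*(-0.2335)^2 = 1.4356


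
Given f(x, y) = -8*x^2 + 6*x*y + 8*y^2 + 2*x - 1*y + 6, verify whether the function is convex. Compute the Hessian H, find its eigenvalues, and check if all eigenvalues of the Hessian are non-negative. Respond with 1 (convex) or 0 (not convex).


The Hessian of f(x,y) = -8*x^2 + 6*x*y + 8*y^2 + 2*x - 1*y + 6 is:
H = [[-16, 6], [6, 16]]
Trace = -16 + 16 = 0
Determinant = -16*16 - (6)^2 = -292
Discriminant = (0)^2 - 4*-292 = 1168.0
Eigenvalues: lambda_1 = -17.088, lambda_2 = 17.088
The function is not convex.

0


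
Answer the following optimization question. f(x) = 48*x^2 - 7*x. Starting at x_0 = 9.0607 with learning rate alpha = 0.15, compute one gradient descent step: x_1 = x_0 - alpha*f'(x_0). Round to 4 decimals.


We compute the gradient at x_0 and apply the update.
f'(x) = 96*x - 7
f'(9.0607) = 96*9.0607 - 7 = 862.8272
x_1 = 9.0607 - 0.15*862.8272 = -120.3634


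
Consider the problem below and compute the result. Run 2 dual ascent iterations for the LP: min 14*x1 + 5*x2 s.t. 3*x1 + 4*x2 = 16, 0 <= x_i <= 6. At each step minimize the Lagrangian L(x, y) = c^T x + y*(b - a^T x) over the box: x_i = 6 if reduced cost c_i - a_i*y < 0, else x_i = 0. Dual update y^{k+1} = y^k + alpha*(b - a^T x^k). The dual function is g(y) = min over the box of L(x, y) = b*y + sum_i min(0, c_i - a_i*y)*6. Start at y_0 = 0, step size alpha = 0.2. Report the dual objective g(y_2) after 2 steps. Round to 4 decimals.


Dual ascent for LP: min 14*x1 + 5*x2, 3*x1 + 4*x2 = 16, 0 <= x_i <= 6
Step 1: y^k = 0.0, reduced costs: (14.0, 5.0)
  x^k = (0.0, 0.0), subgradient = b - a^T x = 16.0
  y^{k+1} = 0.0 + 0.2*16.0 = 3.2
Step 2: y^k = 3.2, reduced costs: (4.4, -7.8)
  x^k = (0.0, 6.0), subgradient = b - a^T x = -8.0
  y^{k+1} = 3.2 + 0.2*-8.0 = 1.6
Dual objective at y_2 = 1.6: reduced costs (9.2, -1.4), box minimizer x = (0.0, 6.0)
g(y_2) = b*y + (c1 - a1*y)*x1 + (c2 - a2*y)*x2 = 16*1.6 + 9.2*0.0 + (-1.4)*6.0 = 25.6 + 0.0 - 8.4 = 17.2


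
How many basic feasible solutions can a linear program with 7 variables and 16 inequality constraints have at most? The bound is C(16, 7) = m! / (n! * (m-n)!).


Each vertex corresponds to some choice of n active constraints out of m, so the number of vertices is at most C(m, n) = m! / (n!(m-n)!).
m = 16, n = 7
Numerator: 16 * 15 * 14 * 13 * 12 * 11 * 10
Denominator: 7! = 5040
C(16, 7) = 11440


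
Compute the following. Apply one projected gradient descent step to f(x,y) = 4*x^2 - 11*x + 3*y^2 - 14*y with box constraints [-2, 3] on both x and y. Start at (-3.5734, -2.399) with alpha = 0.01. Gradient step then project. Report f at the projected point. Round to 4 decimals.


Step 1: Compute gradient at (-3.5734, -2.399).
grad_x = 2*4*-3.5734 - 11 = -39.5872
grad_y = 2*3*-2.399 - 14 = -28.394
Step 2: Gradient step.
x_raw = -3.5734 - 0.01*-39.5872 = -3.1775
y_raw = -2.399 - 0.01*-28.394 = -2.1151
Step 3: Project onto [-2, 3].
x_proj = clip(-3.1775) = -2.0
y_proj = clip(-2.1151) = -2.0
Step 4: Evaluate f.
f(-2.0, -2.0) = 78.0


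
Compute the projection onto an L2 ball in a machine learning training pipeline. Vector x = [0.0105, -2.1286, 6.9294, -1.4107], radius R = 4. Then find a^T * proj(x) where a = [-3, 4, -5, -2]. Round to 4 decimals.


Step 1: Compute ||x|| (intermediates to 6 decimals).
||x|| = sqrt(0.0105^2 + (-2.1286)^2 + 6.9294^2 + (-1.4107)^2) = 7.384965
Step 2: Project.
Since ||x|| > R, scale = R/||x|| = 4/7.384965 = 0.541641, proj(x) = scale * x
proj(x) = [0.005687, -1.152937, 3.753247, -0.764093]
Step 3: Dot product.
a^T * proj(x) = -3*0.005687 + 4*(-1.152937) - 5*3.753247 - 2*(-0.764093) = -21.8669


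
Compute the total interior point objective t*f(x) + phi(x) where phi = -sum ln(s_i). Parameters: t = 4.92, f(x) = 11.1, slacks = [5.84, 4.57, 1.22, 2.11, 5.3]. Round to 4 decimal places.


Step 1: Compute log-barrier.
ln values: [1.7647, 1.5195, 0.1989, 0.7467, 1.6677]
phi = -(1.7647 + 1.5195 + 0.1989 + 0.7467 + 1.6677) = -5.8975
Step 2: Compute augmented objective.
t*f(x) = 4.92*11.1 = 54.612
Total = 54.612 - 5.8975 = 48.7145


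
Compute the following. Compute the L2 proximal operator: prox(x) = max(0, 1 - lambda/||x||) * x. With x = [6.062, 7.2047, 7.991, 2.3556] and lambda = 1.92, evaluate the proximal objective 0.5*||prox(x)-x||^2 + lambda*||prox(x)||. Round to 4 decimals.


Step 1: Compute ||x||.
||x|| = 12.5722
Step 2: Compute scaling factor.
scale = max(0, 1 - 1.92/12.5722) = 0.8473
Step 3: prox(x) = [5.1362, 6.1044, 6.7706, 1.9959]
||prox(x)|| = 10.6522
Step 4: Proximal objective.
0.5*||prox-x||^2 = 1.8432
lambda*||prox|| = 20.4522
Total = 22.2954


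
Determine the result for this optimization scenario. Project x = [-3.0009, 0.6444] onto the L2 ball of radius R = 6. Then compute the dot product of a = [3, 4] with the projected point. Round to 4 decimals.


Step 1: Compute ||x|| (intermediates to 6 decimals).
||x|| = sqrt((-3.0009)^2 + 0.6444^2) = 3.069308
Step 2: Project.
Since ||x|| <= R, proj = x (no scaling needed).
proj(x) = [-3.0009, 0.6444]
Step 3: Dot product.
a^T * proj(x) = 3*(-3.0009) + 4*0.6444 = -6.4251


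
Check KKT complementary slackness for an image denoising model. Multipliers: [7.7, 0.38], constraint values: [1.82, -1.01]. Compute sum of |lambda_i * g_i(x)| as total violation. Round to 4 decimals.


KKT complementary slackness check:
lambda_1 * g_1 = 7.7 * 1.82 = 14.014
lambda_2 * g_2 = 0.38 * -1.01 = -0.3838
Total violation = 14.014 + 0.3838 = 14.3978


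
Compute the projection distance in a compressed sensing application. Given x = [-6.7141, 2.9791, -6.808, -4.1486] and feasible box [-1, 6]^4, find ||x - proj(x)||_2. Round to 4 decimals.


Project each component onto [-1, 6].
clip(-6.7141) = -1.0, clip(2.9791) = 2.9791, clip(-6.808) = -1.0, clip(-4.1486) = -1.0
Projection = [-1.0, 2.9791, -1.0, -1.0]
Squared diffs: [32.6509, 0.0, 33.7329, 9.9137]
Distance = sqrt(76.2975) = 8.7348


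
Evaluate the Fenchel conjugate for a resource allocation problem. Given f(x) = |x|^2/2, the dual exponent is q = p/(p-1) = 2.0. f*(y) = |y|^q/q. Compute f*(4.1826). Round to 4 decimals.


The conjugate exponent q satisfies 1/p + 1/q = 1.
p = 2, so q = 2/(2 - 1) = 2.0
|y|^q = 4.1826^2.0 = 17.4941
f*(4.1826) = 17.4941 / 2.0 = 8.7471


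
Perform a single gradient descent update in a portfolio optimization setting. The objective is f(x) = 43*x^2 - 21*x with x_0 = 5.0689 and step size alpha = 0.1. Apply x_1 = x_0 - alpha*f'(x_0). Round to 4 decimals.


We compute the gradient at x_0 and apply the update.
f'(x) = 86*x - 21
f'(5.0689) = 86*5.0689 - 21 = 414.9254
x_1 = 5.0689 - 0.1*414.9254 = -36.4236


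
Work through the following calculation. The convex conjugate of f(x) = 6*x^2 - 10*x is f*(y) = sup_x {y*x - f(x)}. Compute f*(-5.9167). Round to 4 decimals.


f*(y) = sup_x {y*x - a*x^2 - b*x} = sup_x {(y-b)*x - a*x^2}
FOC: (y - b) - 2a*x = 0 => x* = (y - b)/(2a)
x* = (-5.9167 + 10)/(2*6) = 0.3403
f*(-5.9167) = (y-b)^2/(4a) = (-5.9167 + 10)^2/(4*6)
= 16.6733/24 = 0.6947


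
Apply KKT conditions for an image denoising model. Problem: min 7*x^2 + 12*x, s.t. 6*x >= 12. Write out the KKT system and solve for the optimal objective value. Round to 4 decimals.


Step 1: Try lambda = 0 (constraint inactive).
x_unc = -12/(2*7) = -0.8571
Check: 6*-0.8571 = -5.1426 < 12 -- violated!
Step 2: Constraint must be active: 6*x = 12
x* = 12/6 = 2.0
lambda = (2*7*2.0 + 12)/6 = 6.6667
Step 3: Compute optimal value.
f(x*) = 7*2.0^2 + 12*2.0 = 52.0


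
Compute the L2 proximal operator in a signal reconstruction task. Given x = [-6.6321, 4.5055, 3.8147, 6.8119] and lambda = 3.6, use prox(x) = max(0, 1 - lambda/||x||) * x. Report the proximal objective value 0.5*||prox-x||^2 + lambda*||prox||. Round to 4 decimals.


Step 1: Compute ||x||.
||x|| = 11.191
Step 2: Compute scaling factor.
scale = max(0, 1 - 3.6/11.191) = 0.6783
Step 3: prox(x) = [-4.4986, 3.0561, 2.5876, 4.6206]
||prox(x)|| = 7.591
Step 4: Proximal objective.
0.5*||prox-x||^2 = 6.48
lambda*||prox|| = 27.3276
Total = 33.8076


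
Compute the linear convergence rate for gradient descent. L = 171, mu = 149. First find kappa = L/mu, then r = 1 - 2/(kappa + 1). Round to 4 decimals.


Step 1: Compute the condition number.
kappa = L/mu = 171/149 = 1.1477
Step 2: Compute the convergence rate.
r = 1 - 2/(kappa + 1) = 1 - 2*mu/(L + mu) = (L - mu)/(L + mu) = 22/320 = 0.0688


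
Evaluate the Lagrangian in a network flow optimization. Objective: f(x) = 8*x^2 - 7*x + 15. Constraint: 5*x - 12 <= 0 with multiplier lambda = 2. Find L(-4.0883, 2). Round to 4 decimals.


Step 1: Evaluate f(x).
f(-4.0883) = 8*(-4.0883)^2 - 7*(-4.0883) + 15 = 177.3317
Step 2: Evaluate g(x).
g(-4.0883) = 5*-4.0883 - 12 = -32.4415
Step 3: Compute Lagrangian.
L = 177.3317 + 2*-32.4415 = 112.4487


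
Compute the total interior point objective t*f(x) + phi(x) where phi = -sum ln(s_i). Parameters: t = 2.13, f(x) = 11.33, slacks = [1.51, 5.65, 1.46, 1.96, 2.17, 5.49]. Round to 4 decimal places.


Step 1: Compute log-barrier.
ln values: [0.4121, 1.7317, 0.3784, 0.6729, 0.7747, 1.7029]
phi = -(0.4121 + 1.7317 + 0.3784 + 0.6729 + 0.7747 + 1.7029) = -5.6728
Step 2: Compute augmented objective.
t*f(x) = 2.13*11.33 = 24.1329
Total = 24.1329 - 5.6728 = 18.4601


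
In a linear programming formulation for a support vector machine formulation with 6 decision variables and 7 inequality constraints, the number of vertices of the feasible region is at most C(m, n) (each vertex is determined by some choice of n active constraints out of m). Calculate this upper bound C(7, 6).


Each vertex corresponds to some choice of n active constraints out of m, so the number of vertices is at most C(m, n) = m! / (n!(m-n)!).
m = 7, n = 6
Numerator: 7 * 6 * 5 * 4 * 3 * 2
Denominator: 6! = 720
C(7, 6) = 7


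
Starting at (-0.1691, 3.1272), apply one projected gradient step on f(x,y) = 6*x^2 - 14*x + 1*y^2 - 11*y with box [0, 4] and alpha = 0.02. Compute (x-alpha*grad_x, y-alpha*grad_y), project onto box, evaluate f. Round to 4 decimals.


Step 1: Compute gradient at (-0.1691, 3.1272).
grad_x = 2*6*-0.1691 - 14 = -16.0292
grad_y = 2*1*3.1272 - 11 = -4.7456
Step 2: Gradient step.
x_raw = -0.1691 - 0.02*-16.0292 = 0.1515
y_raw = 3.1272 - 0.02*-4.7456 = 3.2221
Step 3: Project onto [0, 4].
x_proj = clip(0.1515) = 0.1515
y_proj = clip(3.2221) = 3.2221
Step 4: Evaluate f.
f(0.1515, 3.2221) = -27.0443


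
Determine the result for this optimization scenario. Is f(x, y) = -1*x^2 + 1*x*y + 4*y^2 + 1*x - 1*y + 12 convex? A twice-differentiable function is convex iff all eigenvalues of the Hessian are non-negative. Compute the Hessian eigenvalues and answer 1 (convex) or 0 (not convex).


The Hessian of f(x,y) = -1*x^2 + 1*x*y + 4*y^2 + 1*x - 1*y + 12 is:
H = [[-2, 1], [1, 8]]
Trace = -2 + 8 = 6
Determinant = -2*8 - (1)^2 = -17
Discriminant = (6)^2 - 4*-17 = 104.0
Eigenvalues: lambda_1 = -2.099, lambda_2 = 8.099
The function is not convex.

0


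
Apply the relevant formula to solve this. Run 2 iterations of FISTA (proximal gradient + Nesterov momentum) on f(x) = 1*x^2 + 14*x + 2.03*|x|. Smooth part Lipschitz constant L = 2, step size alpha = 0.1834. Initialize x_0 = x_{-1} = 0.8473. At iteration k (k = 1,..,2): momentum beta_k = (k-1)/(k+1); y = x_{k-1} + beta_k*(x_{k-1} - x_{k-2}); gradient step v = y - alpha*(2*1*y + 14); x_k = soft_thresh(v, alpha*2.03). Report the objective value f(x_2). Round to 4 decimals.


FISTA on f(x) = 1*x^2 + 14*x + 2.03*|x|
L = 2, alpha = 0.1834
Iteration 1: beta = 0.0, y = 0.8473 + 0.0*(0.8473 - 0.8473) = 0.8473
  grad(y) = 15.6946, v = y - alpha*grad = -2.0311
  prox(v) = soft_thresh(-2.0311, 0.3723) = -1.6588
Iteration 2: beta = 0.3333, y = -1.6588 + 0.3333*(-1.6588 - 0.8473) = -2.4942
  grad(y) = 9.0117, v = y - alpha*grad = -4.1469
  prox(v) = soft_thresh(-4.1469, 0.3723) = -3.7746
f(x_2) = 1*(-3.7746)^2 + 14*(-3.7746) + 2.03*|-3.7746| = -30.9343


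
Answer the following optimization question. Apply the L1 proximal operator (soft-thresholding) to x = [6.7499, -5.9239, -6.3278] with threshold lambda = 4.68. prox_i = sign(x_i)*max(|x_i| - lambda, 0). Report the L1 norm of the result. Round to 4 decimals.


Soft-thresholding with lambda = 4.68:
prox(6.7499) = sign(6.7499)*max(|6.7499| - 4.68, 0) = 2.0699
prox(-5.9239) = sign(-5.9239)*max(|-5.9239| - 4.68, 0) = -1.2439
prox(-6.3278) = sign(-6.3278)*max(|-6.3278| - 4.68, 0) = -1.6478
prox(x) = [2.0699, -1.2439, -1.6478]
||prox(x)||_1 = 2.0699 + 1.2439 + 1.6478 = 4.9616


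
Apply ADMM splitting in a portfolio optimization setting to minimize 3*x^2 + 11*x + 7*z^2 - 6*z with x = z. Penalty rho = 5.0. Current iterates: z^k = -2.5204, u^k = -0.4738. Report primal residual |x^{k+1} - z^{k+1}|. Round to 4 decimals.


ADMM iteration with rho = 5.0, z^k = -2.5204, u^k = -0.4738
Step 1: x-update.
Minimize 3*x^2 + 11*x + (5.0/2)*(x + 2.5204 - 0.4738)^2
FOC: (2*3 + 5.0)*x = -11 + 5.0*(-2.5204 + 0.4738)
x^{k+1} = -1.9303
Step 2: z-update.
Minimize 7*z^2 - 6*z + (5.0/2)*(-1.9303 - z - 0.4738)^2
FOC: (2*7 + 5.0)*z = 6 + 5.0*(-1.9303 - 0.4738)
z^{k+1} = -0.3169
Step 3: u-update.
u^{k+1} = -0.4738 - 1.9303 + 0.3169 = -2.0872
Step 4: Primal residual = |-1.9303 + 0.3169| = 1.6134


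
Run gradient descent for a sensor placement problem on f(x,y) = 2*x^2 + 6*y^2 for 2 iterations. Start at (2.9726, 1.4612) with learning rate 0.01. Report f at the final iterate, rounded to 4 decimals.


Gradient descent on f(x,y) = 2*x^2 + 6*y^2.
Starting point: (2.9726, 1.4612), alpha = 0.01
Step 1: grad_x = 2*2*2.9726 = 11.8904, grad_y = 2*6*1.4612 = 17.5344
  x_1 = 2.9726 - 0.01*11.8904 = 2.8537
  y_1 = 1.4612 - 0.01*17.5344 = 1.2859
Step 2: grad_x = 2*2*2.8537 = 11.4148, grad_y = 2*6*1.2859 = 15.4303
  x_2 = 2.8537 - 0.01*11.4148 = 2.7395
  y_2 = 1.2859 - 0.01*15.4303 = 1.1316
f(2.7395, 1.1316) = 2*2.7395^2 + 6*1.1316^2 = 22.6927


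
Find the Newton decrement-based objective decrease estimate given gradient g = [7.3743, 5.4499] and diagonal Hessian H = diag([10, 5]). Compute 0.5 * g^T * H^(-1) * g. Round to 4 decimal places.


Step 1: H is diagonal, so H^(-1) * g = [0.7374, 1.09].
Step 2: g^T H^(-1) g = sum_i g_i^2 / H_ii
  = (7.3743)^2/10 + (5.4499)^2/5
  = 5.438 + 5.9403 = 11.3783
Step 3: Objective decrease = 0.5 * g^T H^(-1) g = 5.6892


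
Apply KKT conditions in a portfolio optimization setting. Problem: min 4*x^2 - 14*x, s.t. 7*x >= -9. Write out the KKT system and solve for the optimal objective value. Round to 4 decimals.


Step 1: Try lambda = 0 (constraint inactive).
Stationarity: 2*4*x - 14 = 0
x* = 14/(2*4) = 1.75
Check constraint: 7*1.75 = 12.25 >= -9 -- satisfied.
Step 2: Compute optimal value.
f(x*) = 4*1.75^2 - 14*1.75 = -12.25


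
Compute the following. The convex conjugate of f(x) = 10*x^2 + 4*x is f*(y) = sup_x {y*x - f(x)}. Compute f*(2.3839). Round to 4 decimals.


f*(y) = sup_x {y*x - a*x^2 - b*x} = sup_x {(y-b)*x - a*x^2}
FOC: (y - b) - 2a*x = 0 => x* = (y - b)/(2a)
x* = (2.3839 - 4)/(2*10) = -0.0808
f*(2.3839) = (y-b)^2/(4a) = (2.3839 - 4)^2/(4*10)
= 2.6118/40 = 0.0653


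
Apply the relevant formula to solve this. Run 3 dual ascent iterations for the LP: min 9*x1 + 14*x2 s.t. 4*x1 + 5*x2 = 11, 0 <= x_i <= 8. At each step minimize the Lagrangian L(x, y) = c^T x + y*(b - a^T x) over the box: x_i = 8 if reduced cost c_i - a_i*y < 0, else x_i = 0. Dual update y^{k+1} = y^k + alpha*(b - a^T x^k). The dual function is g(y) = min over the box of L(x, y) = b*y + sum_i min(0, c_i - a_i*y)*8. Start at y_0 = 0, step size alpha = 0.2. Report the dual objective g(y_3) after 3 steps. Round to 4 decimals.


Dual ascent for LP: min 9*x1 + 14*x2, 4*x1 + 5*x2 = 11, 0 <= x_i <= 8
Step 1: y^k = 0.0, reduced costs: (9.0, 14.0)
  x^k = (0.0, 0.0), subgradient = b - a^T x = 11.0
  y^{k+1} = 0.0 + 0.2*11.0 = 2.2
Step 2: y^k = 2.2, reduced costs: (0.2, 3.0)
  x^k = (0.0, 0.0), subgradient = b - a^T x = 11.0
  y^{k+1} = 2.2 + 0.2*11.0 = 4.4
Step 3: y^k = 4.4, reduced costs: (-8.6, -8.0)
  x^k = (8.0, 8.0), subgradient = b - a^T x = -61.0
  y^{k+1} = 4.4 + 0.2*-61.0 = -7.8
Dual objective at y_3 = -7.8: reduced costs (40.2, 53.0), box minimizer x = (0.0, 0.0)
g(y_3) = b*y + (c1 - a1*y)*x1 + (c2 - a2*y)*x2 = 11*(-7.8) + 40.2*0.0 + 53.0*0.0 = -85.8 + 0.0 + 0.0 = -85.8


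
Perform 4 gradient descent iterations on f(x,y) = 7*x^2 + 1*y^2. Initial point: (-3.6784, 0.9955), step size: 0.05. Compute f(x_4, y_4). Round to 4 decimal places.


Gradient descent on f(x,y) = 7*x^2 + 1*y^2.
Starting point: (-3.6784, 0.9955), alpha = 0.05
Step 1: grad_x = 2*7*-3.6784 = -51.4976, grad_y = 2*1*0.9955 = 1.991
  x_1 = -3.6784 - 0.05*-51.4976 = -1.1035
  y_1 = 0.9955 - 0.05*1.991 = 0.896
Step 2: grad_x = 2*7*-1.1035 = -15.4493, grad_y = 2*1*0.896 = 1.7919
  x_2 = -1.1035 - 0.05*-15.4493 = -0.3311
  y_2 = 0.896 - 0.05*1.7919 = 0.8064
Step 3: grad_x = 2*7*-0.3311 = -4.6348, grad_y = 2*1*0.8064 = 1.6127
  x_3 = -0.3311 - 0.05*-4.6348 = -0.0993
  y_3 = 0.8064 - 0.05*1.6127 = 0.7257
Step 4: grad_x = 2*7*-0.0993 = -1.3904, grad_y = 2*1*0.7257 = 1.4514
  x_4 = -0.0993 - 0.05*-1.3904 = -0.0298
  y_4 = 0.7257 - 0.05*1.4514 = 0.6531
f(-0.0298, 0.6531) = 7*(-0.0298)^2 + 1*0.6531^2 = 0.4328


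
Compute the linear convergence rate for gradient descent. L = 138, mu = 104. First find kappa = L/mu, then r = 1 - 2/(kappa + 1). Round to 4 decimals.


Step 1: Compute the condition number.
kappa = L/mu = 138/104 = 1.3269
Step 2: Compute the convergence rate.
r = 1 - 2/(kappa + 1) = 1 - 2*mu/(L + mu) = (L - mu)/(L + mu) = 34/242 = 0.1405


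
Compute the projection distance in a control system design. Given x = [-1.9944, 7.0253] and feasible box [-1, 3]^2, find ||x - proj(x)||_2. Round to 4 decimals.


Project each component onto [-1, 3].
clip(-1.9944) = -1.0, clip(7.0253) = 3.0
Projection = [-1.0, 3.0]
Squared diffs: [0.9888, 16.203]
Distance = sqrt(17.1918) = 4.1463


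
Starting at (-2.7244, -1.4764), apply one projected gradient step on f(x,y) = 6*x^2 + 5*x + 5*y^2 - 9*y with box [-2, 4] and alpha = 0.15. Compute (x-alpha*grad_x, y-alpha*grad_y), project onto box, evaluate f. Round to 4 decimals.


Step 1: Compute gradient at (-2.7244, -1.4764).
grad_x = 2*6*-2.7244 + 5 = -27.6928
grad_y = 2*5*-1.4764 - 9 = -23.764
Step 2: Gradient step.
x_raw = -2.7244 - 0.15*-27.6928 = 1.4295
y_raw = -1.4764 - 0.15*-23.764 = 2.0882
Step 3: Project onto [-2, 4].
x_proj = clip(1.4295) = 1.4295
y_proj = clip(2.0882) = 2.0882
Step 4: Evaluate f.
f(1.4295, 2.0882) = 22.4179


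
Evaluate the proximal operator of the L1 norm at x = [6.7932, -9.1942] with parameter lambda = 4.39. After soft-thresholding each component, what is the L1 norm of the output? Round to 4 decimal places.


Soft-thresholding with lambda = 4.39:
prox(6.7932) = sign(6.7932)*max(|6.7932| - 4.39, 0) = 2.4032
prox(-9.1942) = sign(-9.1942)*max(|-9.1942| - 4.39, 0) = -4.8042
prox(x) = [2.4032, -4.8042]
||prox(x)||_1 = 2.4032 + 4.8042 = 7.2074


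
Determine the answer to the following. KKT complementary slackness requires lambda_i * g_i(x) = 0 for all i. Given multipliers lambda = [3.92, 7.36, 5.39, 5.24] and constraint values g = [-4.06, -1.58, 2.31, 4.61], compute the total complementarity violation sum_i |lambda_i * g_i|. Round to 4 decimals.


KKT complementary slackness check:
lambda_1 * g_1 = 3.92 * -4.06 = -15.9152
lambda_2 * g_2 = 7.36 * -1.58 = -11.6288
lambda_3 * g_3 = 5.39 * 2.31 = 12.4509
lambda_4 * g_4 = 5.24 * 4.61 = 24.1564
Total violation = 15.9152 + 11.6288 + 12.4509 + 24.1564 = 64.1513


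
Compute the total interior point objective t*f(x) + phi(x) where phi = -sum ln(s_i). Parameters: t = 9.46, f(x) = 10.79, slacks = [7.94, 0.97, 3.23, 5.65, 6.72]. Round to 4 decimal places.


Step 1: Compute log-barrier.
ln values: [2.0719, -0.0305, 1.1725, 1.7317, 1.9051]
phi = -(2.0719 - 0.0305 + 1.1725 + 1.7317 + 1.9051) = -6.8507
Step 2: Compute augmented objective.
t*f(x) = 9.46*10.79 = 102.0734
Total = 102.0734 - 6.8507 = 95.2227


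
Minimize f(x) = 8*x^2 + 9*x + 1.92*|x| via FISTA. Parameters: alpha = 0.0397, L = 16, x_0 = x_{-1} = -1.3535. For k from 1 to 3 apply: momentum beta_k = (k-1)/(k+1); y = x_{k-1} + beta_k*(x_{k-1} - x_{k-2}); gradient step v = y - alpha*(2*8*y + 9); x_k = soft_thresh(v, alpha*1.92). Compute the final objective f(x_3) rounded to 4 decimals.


FISTA on f(x) = 8*x^2 + 9*x + 1.92*|x|
L = 16, alpha = 0.0397
Iteration 1: beta = 0.0, y = -1.3535 + 0.0*(-1.3535 + 1.3535) = -1.3535
  grad(y) = -12.656, v = y - alpha*grad = -0.8511
  prox(v) = soft_thresh(-0.8511, 0.0762) = -0.7748
Iteration 2: beta = 0.3333, y = -0.7748 + 0.3333*(-0.7748 + 1.3535) = -0.5819
  grad(y) = -0.3111, v = y - alpha*grad = -0.5696
  prox(v) = soft_thresh(-0.5696, 0.0762) = -0.4934
Iteration 3: beta = 0.5, y = -0.4934 + 0.5*(-0.4934 + 0.7748) = -0.3526
  grad(y) = 3.3578, v = y - alpha*grad = -0.4859
  prox(v) = soft_thresh(-0.4859, 0.0762) = -0.4097
f(x_3) = 8*(-0.4097)^2 + 9*(-0.4097) + 1.92*|-0.4097| = -1.5579


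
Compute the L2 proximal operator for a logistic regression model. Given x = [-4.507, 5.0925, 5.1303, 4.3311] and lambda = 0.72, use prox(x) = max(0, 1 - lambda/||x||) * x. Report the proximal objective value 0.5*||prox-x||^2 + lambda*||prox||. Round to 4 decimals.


Step 1: Compute ||x||.
||x|| = 9.5564
Step 2: Compute scaling factor.
scale = max(0, 1 - 0.72/9.5564) = 0.9247
Step 3: prox(x) = [-4.1674, 4.7088, 4.7438, 4.0048]
||prox(x)|| = 8.8364
Step 4: Proximal objective.
0.5*||prox-x||^2 = 0.2592
lambda*||prox|| = 6.3622
Total = 6.6214


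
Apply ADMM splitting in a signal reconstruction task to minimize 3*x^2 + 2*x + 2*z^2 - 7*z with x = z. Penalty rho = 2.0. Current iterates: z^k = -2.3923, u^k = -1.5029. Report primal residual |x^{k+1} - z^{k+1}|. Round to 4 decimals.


ADMM iteration with rho = 2.0, z^k = -2.3923, u^k = -1.5029
Step 1: x-update.
Minimize 3*x^2 + 2*x + (2.0/2)*(x + 2.3923 - 1.5029)^2
FOC: (2*3 + 2.0)*x = -2 + 2.0*(-2.3923 + 1.5029)
x^{k+1} = -0.4724
Step 2: z-update.
Minimize 2*z^2 - 7*z + (2.0/2)*(-0.4724 - z - 1.5029)^2
FOC: (2*2 + 2.0)*z = 7 + 2.0*(-0.4724 - 1.5029)
z^{k+1} = 0.5083
Step 3: u-update.
u^{k+1} = -1.5029 - 0.4724 - 0.5083 = -2.4835
Step 4: Primal residual = |-0.4724 - 0.5083| = 0.9806


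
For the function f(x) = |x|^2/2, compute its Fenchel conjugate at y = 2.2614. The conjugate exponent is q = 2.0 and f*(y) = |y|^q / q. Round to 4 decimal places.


The conjugate exponent q satisfies 1/p + 1/q = 1.
p = 2, so q = 2/(2 - 1) = 2.0
|y|^q = 2.2614^2.0 = 5.1139
f*(2.2614) = 5.1139 / 2.0 = 2.557


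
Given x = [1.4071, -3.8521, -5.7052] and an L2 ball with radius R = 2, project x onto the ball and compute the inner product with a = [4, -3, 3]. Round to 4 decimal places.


Step 1: Compute ||x|| (intermediates to 6 decimals).
||x|| = sqrt(1.4071^2 + (-3.8521)^2 + (-5.7052)^2) = 7.02623
Step 2: Project.
Since ||x|| > R, scale = R/||x|| = 2/7.02623 = 0.284648, proj(x) = scale * x
proj(x) = [0.400528, -1.096493, -1.623974]
Step 3: Dot product.
a^T * proj(x) = 4*0.400528 - 3*(-1.096493) + 3*(-1.623974) = 0.0197


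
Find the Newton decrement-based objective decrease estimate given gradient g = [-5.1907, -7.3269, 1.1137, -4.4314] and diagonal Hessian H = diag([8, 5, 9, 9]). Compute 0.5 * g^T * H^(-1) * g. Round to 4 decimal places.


Step 1: H is diagonal, so H^(-1) * g = [-0.6488, -1.4654, 0.1237, -0.4924].
Step 2: g^T H^(-1) g = sum_i g_i^2 / H_ii
  = (-5.1907)^2/8 + (-7.3269)^2/5 + (1.1137)^2/9 + (-4.4314)^2/9
  = 3.3679 + 10.7367 + 0.1378 + 2.1819 = 16.4244
Step 3: Objective decrease = 0.5 * g^T H^(-1) g = 8.2122


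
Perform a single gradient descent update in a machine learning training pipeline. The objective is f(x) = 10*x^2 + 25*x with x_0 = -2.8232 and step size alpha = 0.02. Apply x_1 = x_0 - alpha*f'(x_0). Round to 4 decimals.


We compute the gradient at x_0 and apply the update.
f'(x) = 20*x + 25
f'(-2.8232) = 20*-2.8232 + 25 = -31.464
x_1 = -2.8232 - 0.02*-31.464 = -2.1939


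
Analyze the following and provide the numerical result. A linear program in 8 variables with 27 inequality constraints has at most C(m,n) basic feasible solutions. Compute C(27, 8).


Each vertex corresponds to some choice of n active constraints out of m, so the number of vertices is at most C(m, n) = m! / (n!(m-n)!).
m = 27, n = 8
Numerator: 27 * 26 * 25 * 24 * 23 * 22 * 21 * 20
Denominator: 8! = 40320
C(27, 8) = 2220075


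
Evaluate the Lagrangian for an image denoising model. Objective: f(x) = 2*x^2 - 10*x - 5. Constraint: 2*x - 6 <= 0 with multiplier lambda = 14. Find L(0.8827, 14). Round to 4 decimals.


Step 1: Evaluate f(x).
f(0.8827) = 2*0.8827^2 - 10*0.8827 - 5 = -12.2687
Step 2: Evaluate g(x).
g(0.8827) = 2*0.8827 - 6 = -4.2346
Step 3: Compute Lagrangian.
L = -12.2687 + 14*-4.2346 = -71.5531


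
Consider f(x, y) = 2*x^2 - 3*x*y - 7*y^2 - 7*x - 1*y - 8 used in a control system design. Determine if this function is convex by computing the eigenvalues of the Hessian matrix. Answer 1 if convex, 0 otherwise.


The Hessian of f(x,y) = 2*x^2 - 3*x*y - 7*y^2 - 7*x - 1*y - 8 is:
H = [[4, -3], [-3, -14]]
Trace = 4 - 14 = -10
Determinant = 4*-14 - (-3)^2 = -65
Discriminant = (-10)^2 - 4*-65 = 360.0
Eigenvalues: lambda_1 = -14.4868, lambda_2 = 4.4868
The function is not convex.

0


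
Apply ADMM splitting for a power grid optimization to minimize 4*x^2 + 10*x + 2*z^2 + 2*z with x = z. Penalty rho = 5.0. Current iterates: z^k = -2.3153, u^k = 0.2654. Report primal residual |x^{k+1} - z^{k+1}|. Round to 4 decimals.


ADMM iteration with rho = 5.0, z^k = -2.3153, u^k = 0.2654
Step 1: x-update.
Minimize 4*x^2 + 10*x + (5.0/2)*(x + 2.3153 + 0.2654)^2
FOC: (2*4 + 5.0)*x = -10 + 5.0*(-2.3153 - 0.2654)
x^{k+1} = -1.7618
Step 2: z-update.
Minimize 2*z^2 + 2*z + (5.0/2)*(-1.7618 - z + 0.2654)^2
FOC: (2*2 + 5.0)*z = -2 + 5.0*(-1.7618 + 0.2654)
z^{k+1} = -1.0536
Step 3: u-update.
u^{k+1} = 0.2654 - 1.7618 + 1.0536 = -0.4428
Step 4: Primal residual = |-1.7618 + 1.0536| = 0.7082


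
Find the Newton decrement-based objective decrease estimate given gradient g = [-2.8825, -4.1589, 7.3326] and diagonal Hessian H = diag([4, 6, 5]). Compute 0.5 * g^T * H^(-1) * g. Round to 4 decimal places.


Step 1: H is diagonal, so H^(-1) * g = [-0.7206, -0.6932, 1.4665].
Step 2: g^T H^(-1) g = sum_i g_i^2 / H_ii
  = (-2.8825)^2/4 + (-4.1589)^2/6 + (7.3326)^2/5
  = 2.0772 + 2.8827 + 10.7534 = 15.7133
Step 3: Objective decrease = 0.5 * g^T H^(-1) g = 7.8567


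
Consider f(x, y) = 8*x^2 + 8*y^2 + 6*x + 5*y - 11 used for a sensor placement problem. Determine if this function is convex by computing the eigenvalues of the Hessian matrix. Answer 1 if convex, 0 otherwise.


The Hessian of f(x,y) = 8*x^2 + 8*y^2 + 6*x + 5*y - 11 is:
H = [[16, 0], [0, 16]]
Trace = 16 + 16 = 32
Determinant = 16*16 - (0)^2 = 256
Discriminant = (32)^2 - 4*256 = 0.0
Eigenvalues: lambda_1 = 16.0, lambda_2 = 16.0
The function is convex.

1


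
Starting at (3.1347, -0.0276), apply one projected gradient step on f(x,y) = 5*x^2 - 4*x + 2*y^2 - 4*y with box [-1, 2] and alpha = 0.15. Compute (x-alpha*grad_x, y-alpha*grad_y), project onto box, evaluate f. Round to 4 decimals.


Step 1: Compute gradient at (3.1347, -0.0276).
grad_x = 2*5*3.1347 - 4 = 27.347
grad_y = 2*2*-0.0276 - 4 = -4.1104
Step 2: Gradient step.
x_raw = 3.1347 - 0.15*27.347 = -0.9674
y_raw = -0.0276 - 0.15*-4.1104 = 0.589
Step 3: Project onto [-1, 2].
x_proj = clip(-0.9674) = -0.9674
y_proj = clip(0.589) = 0.589
Step 4: Evaluate f.
f(-0.9674, 0.589) = 6.8861


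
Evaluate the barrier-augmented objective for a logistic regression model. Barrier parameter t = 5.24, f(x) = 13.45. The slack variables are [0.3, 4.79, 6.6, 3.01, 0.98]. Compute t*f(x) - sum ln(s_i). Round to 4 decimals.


Step 1: Compute log-barrier.
ln values: [-1.204, 1.5665, 1.8871, 1.1019, -0.0202]
phi = -(-1.204 + 1.5665 + 1.8871 + 1.1019 - 0.0202) = -3.3314
Step 2: Compute augmented objective.
t*f(x) = 5.24*13.45 = 70.478
Total = 70.478 - 3.3314 = 67.1466


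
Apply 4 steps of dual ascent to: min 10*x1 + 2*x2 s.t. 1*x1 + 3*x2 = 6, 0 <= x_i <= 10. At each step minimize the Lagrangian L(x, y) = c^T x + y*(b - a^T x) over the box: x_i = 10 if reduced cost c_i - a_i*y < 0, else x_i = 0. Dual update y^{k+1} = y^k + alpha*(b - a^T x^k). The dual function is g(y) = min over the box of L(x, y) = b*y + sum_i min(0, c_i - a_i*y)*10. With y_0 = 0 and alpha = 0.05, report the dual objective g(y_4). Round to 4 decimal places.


Dual ascent for LP: min 10*x1 + 2*x2, 1*x1 + 3*x2 = 6, 0 <= x_i <= 10
Step 1: y^k = 0.0, reduced costs: (10.0, 2.0)
  x^k = (0.0, 0.0), subgradient = b - a^T x = 6.0
  y^{k+1} = 0.0 + 0.05*6.0 = 0.3
Step 2: y^k = 0.3, reduced costs: (9.7, 1.1)
  x^k = (0.0, 0.0), subgradient = b - a^T x = 6.0
  y^{k+1} = 0.3 + 0.05*6.0 = 0.6
Step 3: y^k = 0.6, reduced costs: (9.4, 0.2)
  x^k = (0.0, 0.0), subgradient = b - a^T x = 6.0
  y^{k+1} = 0.6 + 0.05*6.0 = 0.9
Step 4: y^k = 0.9, reduced costs: (9.1, -0.7)
  x^k = (0.0, 10.0), subgradient = b - a^T x = -24.0
  y^{k+1} = 0.9 + 0.05*-24.0 = -0.3
Dual objective at y_4 = -0.3: reduced costs (10.3, 2.9), box minimizer x = (0.0, 0.0)
g(y_4) = b*y + (c1 - a1*y)*x1 + (c2 - a2*y)*x2 = 6*(-0.3) + 10.3*0.0 + 2.9*0.0 = -1.8 + 0.0 + 0.0 = -1.8


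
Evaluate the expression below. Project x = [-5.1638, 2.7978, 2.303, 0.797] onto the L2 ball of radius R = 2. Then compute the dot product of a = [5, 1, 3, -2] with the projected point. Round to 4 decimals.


Step 1: Compute ||x|| (intermediates to 6 decimals).
||x|| = sqrt((-5.1638)^2 + 2.7978^2 + 2.303^2 + 0.797^2) = 6.35858
Step 2: Project.
Since ||x|| > R, scale = R/||x|| = 2/6.35858 = 0.314536, proj(x) = scale * x
proj(x) = [-1.624201, 0.880009, 0.724376, 0.250685]
Step 3: Dot product.
a^T * proj(x) = 5*(-1.624201) + 1*0.880009 + 3*0.724376 - 2*0.250685 = -5.5692


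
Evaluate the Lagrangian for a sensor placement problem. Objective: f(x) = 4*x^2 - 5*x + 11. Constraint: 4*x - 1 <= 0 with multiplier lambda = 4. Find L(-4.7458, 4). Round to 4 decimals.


Step 1: Evaluate f(x).
f(-4.7458) = 4*(-4.7458)^2 - 5*(-4.7458) + 11 = 124.8195
Step 2: Evaluate g(x).
g(-4.7458) = 4*-4.7458 - 1 = -19.9832
Step 3: Compute Lagrangian.
L = 124.8195 + 4*-19.9832 = 44.8867


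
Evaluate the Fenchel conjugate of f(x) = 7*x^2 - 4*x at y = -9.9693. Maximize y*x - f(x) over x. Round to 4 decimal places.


f*(y) = sup_x {y*x - a*x^2 - b*x} = sup_x {(y-b)*x - a*x^2}
FOC: (y - b) - 2a*x = 0 => x* = (y - b)/(2a)
x* = (-9.9693 + 4)/(2*7) = -0.4264
f*(-9.9693) = (y-b)^2/(4a) = (-9.9693 + 4)^2/(4*7)
= 35.6325/28 = 1.2726


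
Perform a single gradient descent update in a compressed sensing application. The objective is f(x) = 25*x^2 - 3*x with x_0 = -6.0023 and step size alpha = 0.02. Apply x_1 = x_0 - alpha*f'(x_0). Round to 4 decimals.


We compute the gradient at x_0 and apply the update.
f'(x) = 50*x - 3
f'(-6.0023) = 50*-6.0023 - 3 = -303.115
x_1 = -6.0023 - 0.02*-303.115 = 0.06


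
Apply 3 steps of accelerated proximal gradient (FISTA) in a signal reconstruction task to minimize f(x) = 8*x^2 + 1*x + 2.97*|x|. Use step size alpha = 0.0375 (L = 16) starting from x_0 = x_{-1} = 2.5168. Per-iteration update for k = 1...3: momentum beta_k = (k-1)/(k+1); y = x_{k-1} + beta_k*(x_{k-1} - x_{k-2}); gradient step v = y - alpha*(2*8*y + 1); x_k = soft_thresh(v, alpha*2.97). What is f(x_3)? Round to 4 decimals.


FISTA on f(x) = 8*x^2 + 1*x + 2.97*|x|
L = 16, alpha = 0.0375
Iteration 1: beta = 0.0, y = 2.5168 + 0.0*(2.5168 - 2.5168) = 2.5168
  grad(y) = 41.2688, v = y - alpha*grad = 0.9692
  prox(v) = soft_thresh(0.9692, 0.1114) = 0.8578
Iteration 2: beta = 0.3333, y = 0.8578 + 0.3333*(0.8578 - 2.5168) = 0.3049
  grad(y) = 5.8778, v = y - alpha*grad = 0.0844
  prox(v) = soft_thresh(0.0844, 0.1114) = 0.0
Iteration 3: beta = 0.5, y = 0.0 + 0.5*(0.0 - 0.8578) = -0.4289
  grad(y) = -5.8628, v = y - alpha*grad = -0.2091
  prox(v) = soft_thresh(-0.2091, 0.1114) = -0.0977
f(x_3) = 8*(-0.0977)^2 + 1*(-0.0977) + 2.97*|-0.0977| = 0.2688


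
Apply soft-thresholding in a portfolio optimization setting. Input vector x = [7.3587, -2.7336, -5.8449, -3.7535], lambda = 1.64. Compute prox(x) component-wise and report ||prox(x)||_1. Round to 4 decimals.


Soft-thresholding with lambda = 1.64:
prox(7.3587) = sign(7.3587)*max(|7.3587| - 1.64, 0) = 5.7187
prox(-2.7336) = sign(-2.7336)*max(|-2.7336| - 1.64, 0) = -1.0936
prox(-5.8449) = sign(-5.8449)*max(|-5.8449| - 1.64, 0) = -4.2049
prox(-3.7535) = sign(-3.7535)*max(|-3.7535| - 1.64, 0) = -2.1135
prox(x) = [5.7187, -1.0936, -4.2049, -2.1135]
||prox(x)||_1 = 5.7187 + 1.0936 + 4.2049 + 2.1135 = 13.1307


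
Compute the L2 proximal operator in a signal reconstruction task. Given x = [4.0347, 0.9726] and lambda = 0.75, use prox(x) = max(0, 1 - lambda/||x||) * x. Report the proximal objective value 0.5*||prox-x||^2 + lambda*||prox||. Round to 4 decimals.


Step 1: Compute ||x||.
||x|| = 4.1503
Step 2: Compute scaling factor.
scale = max(0, 1 - 0.75/4.1503) = 0.8193
Step 3: prox(x) = [3.3056, 0.7968]
||prox(x)|| = 3.4003
Step 4: Proximal objective.
0.5*||prox-x||^2 = 0.2813
lambda*||prox|| = 2.5502
Total = 2.8315


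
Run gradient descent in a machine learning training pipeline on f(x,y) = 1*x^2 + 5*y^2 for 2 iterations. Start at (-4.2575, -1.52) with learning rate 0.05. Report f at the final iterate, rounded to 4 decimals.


Gradient descent on f(x,y) = 1*x^2 + 5*y^2.
Starting point: (-4.2575, -1.52), alpha = 0.05
Step 1: grad_x = 2*1*-4.2575 = -8.515, grad_y = 2*5*-1.52 = -15.2
  x_1 = -4.2575 - 0.05*-8.515 = -3.8318
  y_1 = -1.52 - 0.05*-15.2 = -0.76
Step 2: grad_x = 2*1*-3.8318 = -7.6635, grad_y = 2*5*-0.76 = -7.6
  x_2 = -3.8318 - 0.05*-7.6635 = -3.4486
  y_2 = -0.76 - 0.05*-7.6 = -0.38
f(-3.4486, -0.38) = 1*(-3.4486)^2 + 5*(-0.38)^2 = 12.6147
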